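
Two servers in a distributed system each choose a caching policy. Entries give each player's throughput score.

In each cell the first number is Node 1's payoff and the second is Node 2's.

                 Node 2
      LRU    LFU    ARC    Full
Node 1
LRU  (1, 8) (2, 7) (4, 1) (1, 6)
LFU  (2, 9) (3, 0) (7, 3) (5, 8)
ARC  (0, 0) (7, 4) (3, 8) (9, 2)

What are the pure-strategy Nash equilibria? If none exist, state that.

Mark each player's best response to every combination of opponents' strategies; a profile where every player is best-responding is a pure Nash equilibrium.
Node 1 against LRU: payoffs 1, 2, 0 → best response LFU.
Node 1 against LFU: payoffs 2, 3, 7 → best response ARC.
Node 1 against ARC: payoffs 4, 7, 3 → best response LFU.
Node 1 against Full: payoffs 1, 5, 9 → best response ARC.
Node 2 against LRU: payoffs 8, 7, 1, 6 → best response LRU.
Node 2 against LFU: payoffs 9, 0, 3, 8 → best response LRU.
Node 2 against ARC: payoffs 0, 4, 8, 2 → best response ARC.
Mutual best responses: (LFU, LRU).

The unique pure-strategy Nash equilibrium is (LFU, LRU).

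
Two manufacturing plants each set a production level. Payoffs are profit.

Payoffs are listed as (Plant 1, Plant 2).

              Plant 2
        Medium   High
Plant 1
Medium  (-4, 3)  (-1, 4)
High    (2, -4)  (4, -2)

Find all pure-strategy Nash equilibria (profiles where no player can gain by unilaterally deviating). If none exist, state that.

Pure NE: (High, High)

(Medium, Medium): Plant 1 can switch to High (-4 → 2). Not NE.
(Medium, High): Plant 1 can switch to High (-1 → 4). Not NE.
(High, Medium): Plant 2 can switch to High (-4 → -2). Not NE.
(High, High): Plant 1 gets 4, best alternative -1; Plant 2 gets -2, best alternative -4. No profitable deviation — NE.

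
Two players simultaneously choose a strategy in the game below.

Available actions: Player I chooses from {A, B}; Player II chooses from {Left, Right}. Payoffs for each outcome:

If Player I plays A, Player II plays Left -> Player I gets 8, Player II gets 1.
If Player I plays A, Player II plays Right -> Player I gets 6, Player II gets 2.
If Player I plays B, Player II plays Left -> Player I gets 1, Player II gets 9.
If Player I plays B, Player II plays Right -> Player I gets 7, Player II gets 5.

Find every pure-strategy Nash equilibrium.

This game has no pure Nash equilibrium.

Player I against Left: payoffs 8, 1 → best response A.
Player I against Right: payoffs 6, 7 → best response B.
Player II against A: payoffs 1, 2 → best response Right.
Player II against B: payoffs 9, 5 → best response Left.
No profile is a mutual best response for all players.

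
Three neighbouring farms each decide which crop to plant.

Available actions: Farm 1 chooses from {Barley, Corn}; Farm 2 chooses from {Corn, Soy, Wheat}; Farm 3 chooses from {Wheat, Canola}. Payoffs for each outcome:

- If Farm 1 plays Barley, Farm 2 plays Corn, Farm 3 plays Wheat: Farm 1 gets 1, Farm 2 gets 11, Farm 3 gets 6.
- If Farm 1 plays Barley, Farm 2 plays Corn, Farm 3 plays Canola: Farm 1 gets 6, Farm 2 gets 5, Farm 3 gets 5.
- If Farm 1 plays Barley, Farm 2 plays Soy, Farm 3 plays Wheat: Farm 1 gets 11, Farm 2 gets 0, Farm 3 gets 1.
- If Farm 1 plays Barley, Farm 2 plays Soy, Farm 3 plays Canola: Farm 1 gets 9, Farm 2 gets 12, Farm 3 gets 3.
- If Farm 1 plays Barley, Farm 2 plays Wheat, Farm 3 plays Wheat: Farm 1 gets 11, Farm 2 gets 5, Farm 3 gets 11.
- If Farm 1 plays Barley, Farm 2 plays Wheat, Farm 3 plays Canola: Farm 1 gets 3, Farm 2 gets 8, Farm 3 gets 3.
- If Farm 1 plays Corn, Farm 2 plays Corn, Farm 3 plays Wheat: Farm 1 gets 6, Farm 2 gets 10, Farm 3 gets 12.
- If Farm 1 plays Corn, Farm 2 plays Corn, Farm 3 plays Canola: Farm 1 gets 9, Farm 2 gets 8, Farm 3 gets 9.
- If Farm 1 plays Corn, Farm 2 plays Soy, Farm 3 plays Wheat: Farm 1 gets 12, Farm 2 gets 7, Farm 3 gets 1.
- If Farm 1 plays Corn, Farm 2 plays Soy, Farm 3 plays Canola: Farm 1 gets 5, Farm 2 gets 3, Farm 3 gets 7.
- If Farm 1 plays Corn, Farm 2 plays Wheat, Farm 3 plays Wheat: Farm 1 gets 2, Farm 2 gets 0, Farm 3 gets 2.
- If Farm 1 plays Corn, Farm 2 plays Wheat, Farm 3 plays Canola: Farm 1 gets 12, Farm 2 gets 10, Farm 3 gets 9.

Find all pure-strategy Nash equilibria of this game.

(Barley, Soy, Canola) and (Corn, Corn, Wheat) and (Corn, Wheat, Canola)

(Barley, Corn, Wheat): Farm 1 can switch to Corn (1 → 6). Not NE.
(Barley, Corn, Canola): Farm 1 can switch to Corn (6 → 9). Not NE.
(Barley, Soy, Wheat): Farm 1 can switch to Corn (11 → 12). Not NE.
(Barley, Soy, Canola): Farm 1 gets 9, best alternative 5; Farm 2 gets 12, best alternative 8; Farm 3 gets 3, best alternative 1. No profitable deviation — NE.
(Barley, Wheat, Wheat): Farm 2 can switch to Corn (5 → 11). Not NE.
(Barley, Wheat, Canola): Farm 1 can switch to Corn (3 → 12). Not NE.
(Corn, Corn, Wheat): Farm 1 gets 6, best alternative 1; Farm 2 gets 10, best alternative 7; Farm 3 gets 12, best alternative 9. No profitable deviation — NE.
(Corn, Corn, Canola): Farm 2 can switch to Wheat (8 → 10). Not NE.
(Corn, Soy, Wheat): Farm 2 can switch to Corn (7 → 10). Not NE.
(Corn, Soy, Canola): Farm 1 can switch to Barley (5 → 9). Not NE.
(Corn, Wheat, Wheat): Farm 1 can switch to Barley (2 → 11). Not NE.
(Corn, Wheat, Canola): Farm 1 gets 12, best alternative 3; Farm 2 gets 10, best alternative 8; Farm 3 gets 9, best alternative 2. No profitable deviation — NE.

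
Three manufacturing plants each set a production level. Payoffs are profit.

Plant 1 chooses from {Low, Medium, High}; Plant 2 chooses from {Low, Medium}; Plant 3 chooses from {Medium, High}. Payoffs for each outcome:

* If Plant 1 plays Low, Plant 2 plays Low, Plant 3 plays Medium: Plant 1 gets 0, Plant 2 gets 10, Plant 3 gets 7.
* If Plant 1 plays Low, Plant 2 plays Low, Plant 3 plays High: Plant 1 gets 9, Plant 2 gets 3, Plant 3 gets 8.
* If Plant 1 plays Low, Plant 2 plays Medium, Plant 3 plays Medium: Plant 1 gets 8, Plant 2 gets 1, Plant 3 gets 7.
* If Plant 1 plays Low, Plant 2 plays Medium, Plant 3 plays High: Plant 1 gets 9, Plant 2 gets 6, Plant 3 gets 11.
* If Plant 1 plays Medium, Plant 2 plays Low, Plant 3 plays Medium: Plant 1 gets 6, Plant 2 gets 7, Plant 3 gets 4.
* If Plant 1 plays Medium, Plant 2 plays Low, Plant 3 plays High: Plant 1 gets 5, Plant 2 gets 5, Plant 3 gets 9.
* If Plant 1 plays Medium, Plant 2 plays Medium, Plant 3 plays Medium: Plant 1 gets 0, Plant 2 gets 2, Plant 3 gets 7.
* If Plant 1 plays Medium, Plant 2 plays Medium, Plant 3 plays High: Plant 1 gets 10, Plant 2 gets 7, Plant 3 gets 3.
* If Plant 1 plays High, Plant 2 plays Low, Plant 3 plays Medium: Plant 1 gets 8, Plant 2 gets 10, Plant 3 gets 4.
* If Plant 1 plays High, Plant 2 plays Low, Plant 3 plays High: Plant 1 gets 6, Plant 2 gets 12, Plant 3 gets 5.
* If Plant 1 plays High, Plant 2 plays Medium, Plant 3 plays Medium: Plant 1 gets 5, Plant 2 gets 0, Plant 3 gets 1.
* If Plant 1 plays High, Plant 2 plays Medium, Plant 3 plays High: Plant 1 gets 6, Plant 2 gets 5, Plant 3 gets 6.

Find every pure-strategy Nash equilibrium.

Plant 1 against (Low, Medium): payoffs 0, 6, 8 → best response High.
Plant 1 against (Low, High): payoffs 9, 5, 6 → best response Low.
Plant 1 against (Medium, Medium): payoffs 8, 0, 5 → best response Low.
Plant 1 against (Medium, High): payoffs 9, 10, 6 → best response Medium.
Plant 2 against (Low, Medium): payoffs 10, 1 → best response Low.
Plant 2 against (Low, High): payoffs 3, 6 → best response Medium.
Plant 2 against (Medium, Medium): payoffs 7, 2 → best response Low.
Plant 2 against (Medium, High): payoffs 5, 7 → best response Medium.
Plant 2 against (High, Medium): payoffs 10, 0 → best response Low.
Plant 2 against (High, High): payoffs 12, 5 → best response Low.
Plant 3 against (Low, Low): payoffs 7, 8 → best response High.
Plant 3 against (Low, Medium): payoffs 7, 11 → best response High.
Plant 3 against (Medium, Low): payoffs 4, 9 → best response High.
Plant 3 against (Medium, Medium): payoffs 7, 3 → best response Medium.
Plant 3 against (High, Low): payoffs 4, 5 → best response High.
Plant 3 against (High, Medium): payoffs 1, 6 → best response High.
No profile is a mutual best response for all players.

There is no pure-strategy Nash equilibrium.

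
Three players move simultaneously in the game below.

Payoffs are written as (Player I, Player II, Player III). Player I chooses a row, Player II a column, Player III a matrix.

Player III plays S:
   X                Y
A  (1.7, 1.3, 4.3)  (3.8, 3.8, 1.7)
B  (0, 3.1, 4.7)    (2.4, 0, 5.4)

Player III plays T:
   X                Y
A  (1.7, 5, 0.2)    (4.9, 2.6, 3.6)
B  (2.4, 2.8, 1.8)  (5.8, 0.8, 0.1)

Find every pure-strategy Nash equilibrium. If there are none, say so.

There is no pure-strategy Nash equilibrium.

(A, X, S): Player II can switch to Y (1.3 → 3.8). Not NE.
(A, X, T): Player I can switch to B (1.7 → 2.4). Not NE.
(A, Y, S): Player III can switch to T (1.7 → 3.6). Not NE.
(A, Y, T): Player I can switch to B (4.9 → 5.8). Not NE.
(B, X, S): Player I can switch to A (0 → 1.7). Not NE.
(B, X, T): Player III can switch to S (1.8 → 4.7). Not NE.
(The remaining 2 profiles each have a profitable deviation by the same check.)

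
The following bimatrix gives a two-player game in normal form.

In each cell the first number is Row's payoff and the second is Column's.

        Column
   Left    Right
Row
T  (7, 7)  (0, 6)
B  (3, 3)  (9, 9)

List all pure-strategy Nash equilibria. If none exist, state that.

Row against Left: payoffs 7, 3 → best response T.
Row against Right: payoffs 0, 9 → best response B.
Column against T: payoffs 7, 6 → best response Left.
Column against B: payoffs 3, 9 → best response Right.
Mutual best responses: (T, Left); (B, Right).

The pure Nash equilibria are (T, Left); (B, Right).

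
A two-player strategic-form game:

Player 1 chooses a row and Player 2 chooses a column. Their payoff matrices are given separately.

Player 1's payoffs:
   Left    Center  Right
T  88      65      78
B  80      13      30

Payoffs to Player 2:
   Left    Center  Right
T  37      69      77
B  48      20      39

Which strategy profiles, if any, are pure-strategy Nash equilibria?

Mark each player's best response to every combination of opponents' strategies; a profile where every player is best-responding is a pure Nash equilibrium.
Player 1 against Left: payoffs 88, 80 → best response T.
Player 1 against Center: payoffs 65, 13 → best response T.
Player 1 against Right: payoffs 78, 30 → best response T.
Player 2 against T: payoffs 37, 69, 77 → best response Right.
Player 2 against B: payoffs 48, 20, 39 → best response Left.
Mutual best responses: (T, Right).

The unique pure-strategy Nash equilibrium is (T, Right).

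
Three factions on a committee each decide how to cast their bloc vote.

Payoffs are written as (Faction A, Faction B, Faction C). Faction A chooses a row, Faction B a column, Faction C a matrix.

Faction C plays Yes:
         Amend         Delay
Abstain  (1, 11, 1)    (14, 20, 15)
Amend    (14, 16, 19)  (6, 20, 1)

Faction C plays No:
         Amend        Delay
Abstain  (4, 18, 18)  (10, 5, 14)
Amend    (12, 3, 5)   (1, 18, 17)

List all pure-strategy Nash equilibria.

Pure NE: (Abstain, Delay, Yes)

Check each profile: it is a Nash equilibrium iff no player can strictly gain by switching unilaterally.
(Abstain, Amend, Yes): Faction A can switch to Amend (1 → 14). Not NE.
(Abstain, Amend, No): Faction A can switch to Amend (4 → 12). Not NE.
(Abstain, Delay, Yes): Faction A gets 14, best alternative 6; Faction B gets 20, best alternative 11; Faction C gets 15, best alternative 14. No profitable deviation — NE.
(Abstain, Delay, No): Faction B can switch to Amend (5 → 18). Not NE.
(Amend, Amend, Yes): Faction B can switch to Delay (16 → 20). Not NE.
(Amend, Amend, No): Faction B can switch to Delay (3 → 18). Not NE.
(Amend, Delay, Yes): Faction A can switch to Abstain (6 → 14). Not NE.
(The remaining 1 profile has a profitable deviation by the same check.)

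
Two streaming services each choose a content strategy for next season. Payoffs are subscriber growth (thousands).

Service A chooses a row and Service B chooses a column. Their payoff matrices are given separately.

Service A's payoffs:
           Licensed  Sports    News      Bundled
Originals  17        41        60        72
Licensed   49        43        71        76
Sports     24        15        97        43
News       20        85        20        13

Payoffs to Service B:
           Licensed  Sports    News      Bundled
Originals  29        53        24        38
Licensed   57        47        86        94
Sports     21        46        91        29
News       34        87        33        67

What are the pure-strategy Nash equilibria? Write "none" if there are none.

(Originals, Licensed): Service A can switch to Licensed (17 → 49). Not NE.
(Originals, Sports): Service A can switch to Licensed (41 → 43). Not NE.
(Originals, News): Service A can switch to Licensed (60 → 71). Not NE.
(Originals, Bundled): Service A can switch to Licensed (72 → 76). Not NE.
(Licensed, Licensed): Service B can switch to News (57 → 86). Not NE.
(Licensed, Sports): Service A can switch to News (43 → 85). Not NE.
(Licensed, News): Service A can switch to Sports (71 → 97). Not NE.
(Licensed, Bundled): Service A gets 76, best alternative 72; Service B gets 94, best alternative 86. No profitable deviation — NE.
(Sports, Licensed): Service A can switch to Licensed (24 → 49). Not NE.
(Sports, Sports): Service A can switch to Originals (15 → 41). Not NE.
(Sports, News): Service A gets 97, best alternative 71; Service B gets 91, best alternative 46. No profitable deviation — NE.
(Sports, Bundled): Service A can switch to Originals (43 → 72). Not NE.
(News, Sports): Service A gets 85, best alternative 43; Service B gets 87, best alternative 67. No profitable deviation — NE.
(The remaining 3 profiles each have a profitable deviation by the same check.)

(Licensed, Bundled) and (Sports, News) and (News, Sports)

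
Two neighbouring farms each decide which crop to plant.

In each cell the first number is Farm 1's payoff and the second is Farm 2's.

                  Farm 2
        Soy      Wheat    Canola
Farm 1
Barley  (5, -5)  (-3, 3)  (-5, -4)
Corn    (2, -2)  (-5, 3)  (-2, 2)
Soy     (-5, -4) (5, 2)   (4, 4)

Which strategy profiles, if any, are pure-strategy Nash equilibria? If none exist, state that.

(Soy, Canola)

(Barley, Soy): Farm 2 can switch to Wheat (-5 → 3). Not NE.
(Barley, Wheat): Farm 1 can switch to Soy (-3 → 5). Not NE.
(Barley, Canola): Farm 1 can switch to Corn (-5 → -2). Not NE.
(Corn, Soy): Farm 1 can switch to Barley (2 → 5). Not NE.
(Corn, Wheat): Farm 1 can switch to Barley (-5 → -3). Not NE.
(Corn, Canola): Farm 1 can switch to Soy (-2 → 4). Not NE.
(Soy, Soy): Farm 1 can switch to Barley (-5 → 5). Not NE.
(Soy, Wheat): Farm 2 can switch to Canola (2 → 4). Not NE.
(Soy, Canola): Farm 1 gets 4, best alternative -2; Farm 2 gets 4, best alternative 2. No profitable deviation — NE.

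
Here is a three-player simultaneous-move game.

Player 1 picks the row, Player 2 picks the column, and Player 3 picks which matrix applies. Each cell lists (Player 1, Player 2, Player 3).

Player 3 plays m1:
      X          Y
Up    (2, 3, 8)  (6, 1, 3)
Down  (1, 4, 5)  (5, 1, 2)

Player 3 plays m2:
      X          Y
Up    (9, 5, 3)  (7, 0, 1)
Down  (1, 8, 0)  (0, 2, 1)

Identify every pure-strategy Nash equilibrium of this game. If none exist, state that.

(Up, X, m1)

(Up, X, m1): Player 1 gets 2, best alternative 1; Player 2 gets 3, best alternative 1; Player 3 gets 8, best alternative 3. No profitable deviation — NE.
(Up, X, m2): Player 3 can switch to m1 (3 → 8). Not NE.
(Up, Y, m1): Player 2 can switch to X (1 → 3). Not NE.
(Up, Y, m2): Player 2 can switch to X (0 → 5). Not NE.
(Down, X, m1): Player 1 can switch to Up (1 → 2). Not NE.
(Down, X, m2): Player 1 can switch to Up (1 → 9). Not NE.
(Down, Y, m1): Player 1 can switch to Up (5 → 6). Not NE.
(Down, Y, m2): Player 1 can switch to Up (0 → 7). Not NE.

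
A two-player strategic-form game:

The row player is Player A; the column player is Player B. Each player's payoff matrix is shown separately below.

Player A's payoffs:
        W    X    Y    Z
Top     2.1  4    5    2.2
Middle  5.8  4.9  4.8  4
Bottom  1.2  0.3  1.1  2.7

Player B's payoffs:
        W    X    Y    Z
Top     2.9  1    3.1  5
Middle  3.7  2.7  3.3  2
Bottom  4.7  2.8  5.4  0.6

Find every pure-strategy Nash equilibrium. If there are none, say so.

The unique pure-strategy Nash equilibrium is (Middle, W).

Mark each player's best response to every combination of opponents' strategies; a profile where every player is best-responding is a pure Nash equilibrium.
Player A against W: payoffs 2.1, 5.8, 1.2 → best response Middle.
Player A against X: payoffs 4, 4.9, 0.3 → best response Middle.
Player A against Y: payoffs 5, 4.8, 1.1 → best response Top.
Player A against Z: payoffs 2.2, 4, 2.7 → best response Middle.
Player B against Top: payoffs 2.9, 1, 3.1, 5 → best response Z.
Player B against Middle: payoffs 3.7, 2.7, 3.3, 2 → best response W.
Player B against Bottom: payoffs 4.7, 2.8, 5.4, 0.6 → best response Y.
Mutual best responses: (Middle, W).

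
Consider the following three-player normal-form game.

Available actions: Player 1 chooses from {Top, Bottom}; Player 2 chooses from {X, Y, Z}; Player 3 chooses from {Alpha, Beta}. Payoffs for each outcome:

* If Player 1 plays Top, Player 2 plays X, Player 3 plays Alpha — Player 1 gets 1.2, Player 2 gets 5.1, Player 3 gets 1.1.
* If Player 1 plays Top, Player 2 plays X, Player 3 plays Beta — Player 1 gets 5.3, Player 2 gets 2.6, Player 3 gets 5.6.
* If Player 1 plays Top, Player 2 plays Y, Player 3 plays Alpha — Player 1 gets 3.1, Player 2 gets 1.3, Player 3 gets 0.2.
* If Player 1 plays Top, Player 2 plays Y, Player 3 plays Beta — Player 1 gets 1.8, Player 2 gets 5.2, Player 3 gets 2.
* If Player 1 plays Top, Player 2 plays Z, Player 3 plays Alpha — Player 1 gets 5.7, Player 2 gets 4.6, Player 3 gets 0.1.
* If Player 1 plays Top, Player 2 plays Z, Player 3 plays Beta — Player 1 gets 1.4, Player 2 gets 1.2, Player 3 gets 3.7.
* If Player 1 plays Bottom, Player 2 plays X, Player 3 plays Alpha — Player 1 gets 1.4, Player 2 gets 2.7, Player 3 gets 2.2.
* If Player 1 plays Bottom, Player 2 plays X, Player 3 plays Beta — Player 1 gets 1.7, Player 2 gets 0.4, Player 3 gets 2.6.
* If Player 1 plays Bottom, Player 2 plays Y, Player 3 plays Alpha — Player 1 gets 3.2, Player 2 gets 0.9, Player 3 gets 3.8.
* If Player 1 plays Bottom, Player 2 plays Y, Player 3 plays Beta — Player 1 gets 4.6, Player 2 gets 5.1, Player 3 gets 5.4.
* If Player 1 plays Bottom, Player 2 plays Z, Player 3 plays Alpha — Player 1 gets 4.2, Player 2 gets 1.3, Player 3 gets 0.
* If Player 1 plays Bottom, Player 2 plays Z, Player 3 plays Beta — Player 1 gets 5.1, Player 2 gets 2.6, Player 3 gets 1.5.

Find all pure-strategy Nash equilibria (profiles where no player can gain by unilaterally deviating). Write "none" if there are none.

Pure NE: (Bottom, Y, Beta)

(Top, X, Alpha): Player 1 can switch to Bottom (1.2 → 1.4). Not NE.
(Top, X, Beta): Player 2 can switch to Y (2.6 → 5.2). Not NE.
(Top, Y, Alpha): Player 1 can switch to Bottom (3.1 → 3.2). Not NE.
(Top, Y, Beta): Player 1 can switch to Bottom (1.8 → 4.6). Not NE.
(Top, Z, Alpha): Player 2 can switch to X (4.6 → 5.1). Not NE.
(Top, Z, Beta): Player 1 can switch to Bottom (1.4 → 5.1). Not NE.
(Bottom, Y, Beta): Player 1 gets 4.6, best alternative 1.8; Player 2 gets 5.1, best alternative 2.6; Player 3 gets 5.4, best alternative 3.8. No profitable deviation — NE.
(The remaining 5 profiles each have a profitable deviation by the same check.)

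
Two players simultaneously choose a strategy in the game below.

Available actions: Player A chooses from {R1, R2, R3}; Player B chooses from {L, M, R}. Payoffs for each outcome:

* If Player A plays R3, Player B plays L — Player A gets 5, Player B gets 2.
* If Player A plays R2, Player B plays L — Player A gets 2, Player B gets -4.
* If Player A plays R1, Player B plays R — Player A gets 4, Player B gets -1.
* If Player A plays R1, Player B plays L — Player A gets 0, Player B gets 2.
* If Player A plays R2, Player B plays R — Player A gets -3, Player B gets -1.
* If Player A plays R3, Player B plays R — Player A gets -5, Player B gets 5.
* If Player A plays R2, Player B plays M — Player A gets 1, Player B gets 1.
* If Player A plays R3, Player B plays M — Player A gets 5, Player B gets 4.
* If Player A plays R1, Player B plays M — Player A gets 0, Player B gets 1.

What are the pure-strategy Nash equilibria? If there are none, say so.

For each player, find the best response to each opponent profile; mutual best responses are the pure NE.
Player A against L: payoffs 0, 2, 5 → best response R3.
Player A against M: payoffs 0, 1, 5 → best response R3.
Player A against R: payoffs 4, -3, -5 → best response R1.
Player B against R1: payoffs 2, 1, -1 → best response L.
Player B against R2: payoffs -4, 1, -1 → best response M.
Player B against R3: payoffs 2, 4, 5 → best response R.
No profile is a mutual best response for all players.

No pure-strategy Nash equilibrium.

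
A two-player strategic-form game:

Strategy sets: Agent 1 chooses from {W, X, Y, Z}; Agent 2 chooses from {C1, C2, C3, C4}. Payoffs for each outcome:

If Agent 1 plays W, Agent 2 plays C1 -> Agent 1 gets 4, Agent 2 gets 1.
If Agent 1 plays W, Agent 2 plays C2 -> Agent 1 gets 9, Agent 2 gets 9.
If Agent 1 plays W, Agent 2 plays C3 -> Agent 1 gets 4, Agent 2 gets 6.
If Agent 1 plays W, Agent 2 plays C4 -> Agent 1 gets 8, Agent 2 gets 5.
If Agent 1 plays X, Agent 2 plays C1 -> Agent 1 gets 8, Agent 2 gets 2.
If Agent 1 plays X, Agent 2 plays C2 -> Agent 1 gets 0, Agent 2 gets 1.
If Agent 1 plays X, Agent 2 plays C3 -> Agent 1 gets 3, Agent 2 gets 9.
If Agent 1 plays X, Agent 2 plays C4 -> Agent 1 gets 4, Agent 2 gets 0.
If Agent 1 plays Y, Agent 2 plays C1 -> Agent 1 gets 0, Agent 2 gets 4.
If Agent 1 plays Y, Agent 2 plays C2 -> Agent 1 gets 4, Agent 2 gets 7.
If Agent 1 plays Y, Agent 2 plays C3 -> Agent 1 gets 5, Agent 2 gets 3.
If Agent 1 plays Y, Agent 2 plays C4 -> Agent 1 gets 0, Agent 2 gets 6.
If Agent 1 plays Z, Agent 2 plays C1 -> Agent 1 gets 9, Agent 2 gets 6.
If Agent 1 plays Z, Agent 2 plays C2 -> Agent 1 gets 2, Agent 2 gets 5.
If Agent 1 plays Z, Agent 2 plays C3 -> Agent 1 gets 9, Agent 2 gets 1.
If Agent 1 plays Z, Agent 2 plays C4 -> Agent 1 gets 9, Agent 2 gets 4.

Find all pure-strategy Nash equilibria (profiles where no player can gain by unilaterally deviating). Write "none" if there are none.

Mark each player's best response to every combination of opponents' strategies; a profile where every player is best-responding is a pure Nash equilibrium.
Agent 1 against C1: payoffs 4, 8, 0, 9 → best response Z.
Agent 1 against C2: payoffs 9, 0, 4, 2 → best response W.
Agent 1 against C3: payoffs 4, 3, 5, 9 → best response Z.
Agent 1 against C4: payoffs 8, 4, 0, 9 → best response Z.
Agent 2 against W: payoffs 1, 9, 6, 5 → best response C2.
Agent 2 against X: payoffs 2, 1, 9, 0 → best response C3.
Agent 2 against Y: payoffs 4, 7, 3, 6 → best response C2.
Agent 2 against Z: payoffs 6, 5, 1, 4 → best response C1.
Mutual best responses: (W, C2); (Z, C1).

Pure-strategy Nash equilibria: (W, C2), (Z, C1)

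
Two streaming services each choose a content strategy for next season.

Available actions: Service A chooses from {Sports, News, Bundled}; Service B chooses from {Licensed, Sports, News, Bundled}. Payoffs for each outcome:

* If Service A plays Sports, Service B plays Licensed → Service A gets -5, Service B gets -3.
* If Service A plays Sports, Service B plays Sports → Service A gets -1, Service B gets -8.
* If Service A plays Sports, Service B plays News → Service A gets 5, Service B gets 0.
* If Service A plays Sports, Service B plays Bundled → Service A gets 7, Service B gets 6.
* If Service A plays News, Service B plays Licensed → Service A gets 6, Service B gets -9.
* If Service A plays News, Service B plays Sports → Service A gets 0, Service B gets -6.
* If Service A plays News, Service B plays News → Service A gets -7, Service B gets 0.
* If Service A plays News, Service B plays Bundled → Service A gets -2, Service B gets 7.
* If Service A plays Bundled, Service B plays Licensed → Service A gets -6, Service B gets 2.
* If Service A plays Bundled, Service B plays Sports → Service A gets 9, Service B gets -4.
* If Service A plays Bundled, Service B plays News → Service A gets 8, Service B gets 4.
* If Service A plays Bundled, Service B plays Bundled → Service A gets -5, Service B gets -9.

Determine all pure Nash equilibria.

For each player, find the best response to each opponent profile; mutual best responses are the pure NE.
Service A against Licensed: payoffs -5, 6, -6 → best response News.
Service A against Sports: payoffs -1, 0, 9 → best response Bundled.
Service A against News: payoffs 5, -7, 8 → best response Bundled.
Service A against Bundled: payoffs 7, -2, -5 → best response Sports.
Service B against Sports: payoffs -3, -8, 0, 6 → best response Bundled.
Service B against News: payoffs -9, -6, 0, 7 → best response Bundled.
Service B against Bundled: payoffs 2, -4, 4, -9 → best response News.
Mutual best responses: (Sports, Bundled); (Bundled, News).

Pure-strategy Nash equilibria: (Sports, Bundled) and (Bundled, News)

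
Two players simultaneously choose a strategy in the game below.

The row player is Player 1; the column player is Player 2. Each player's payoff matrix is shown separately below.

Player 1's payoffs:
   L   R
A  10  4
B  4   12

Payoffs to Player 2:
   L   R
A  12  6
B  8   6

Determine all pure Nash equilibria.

(A, L): Player 1 gets 10, best alternative 4; Player 2 gets 12, best alternative 6. No profitable deviation — NE.
(A, R): Player 1 can switch to B (4 → 12). Not NE.
(B, L): Player 1 can switch to A (4 → 10). Not NE.
(B, R): Player 2 can switch to L (6 → 8). Not NE.

(A, L)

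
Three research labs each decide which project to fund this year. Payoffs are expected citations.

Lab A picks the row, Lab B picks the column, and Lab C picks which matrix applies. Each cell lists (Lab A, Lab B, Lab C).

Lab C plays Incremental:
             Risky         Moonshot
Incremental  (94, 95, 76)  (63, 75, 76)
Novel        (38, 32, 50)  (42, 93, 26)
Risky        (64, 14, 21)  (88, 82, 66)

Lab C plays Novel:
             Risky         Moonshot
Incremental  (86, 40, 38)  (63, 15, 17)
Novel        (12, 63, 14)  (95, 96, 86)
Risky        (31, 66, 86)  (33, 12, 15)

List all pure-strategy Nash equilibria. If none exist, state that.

The pure Nash equilibria are (Incremental, Risky, Incremental), (Novel, Moonshot, Novel), (Risky, Moonshot, Incremental).

(Incremental, Risky, Incremental): Lab A gets 94, best alternative 64; Lab B gets 95, best alternative 75; Lab C gets 76, best alternative 38. No profitable deviation — NE.
(Incremental, Risky, Novel): Lab C can switch to Incremental (38 → 76). Not NE.
(Incremental, Moonshot, Incremental): Lab A can switch to Risky (63 → 88). Not NE.
(Incremental, Moonshot, Novel): Lab A can switch to Novel (63 → 95). Not NE.
(Novel, Risky, Incremental): Lab A can switch to Incremental (38 → 94). Not NE.
(Novel, Risky, Novel): Lab A can switch to Incremental (12 → 86). Not NE.
(Novel, Moonshot, Incremental): Lab A can switch to Incremental (42 → 63). Not NE.
(Novel, Moonshot, Novel): Lab A gets 95, best alternative 63; Lab B gets 96, best alternative 63; Lab C gets 86, best alternative 26. No profitable deviation — NE.
(Risky, Moonshot, Incremental): Lab A gets 88, best alternative 63; Lab B gets 82, best alternative 14; Lab C gets 66, best alternative 15. No profitable deviation — NE.
(The remaining 3 profiles each have a profitable deviation by the same check.)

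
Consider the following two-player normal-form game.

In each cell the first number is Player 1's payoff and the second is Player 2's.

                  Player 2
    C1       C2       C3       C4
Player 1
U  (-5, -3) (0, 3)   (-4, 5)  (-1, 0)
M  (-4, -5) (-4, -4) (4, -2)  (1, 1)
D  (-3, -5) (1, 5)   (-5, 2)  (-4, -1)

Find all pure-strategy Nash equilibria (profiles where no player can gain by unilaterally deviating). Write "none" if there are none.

The pure Nash equilibria are (M, C4), (D, C2).

Check each profile: it is a Nash equilibrium iff no player can strictly gain by switching unilaterally.
(U, C1): Player 1 can switch to M (-5 → -4). Not NE.
(U, C2): Player 1 can switch to D (0 → 1). Not NE.
(U, C3): Player 1 can switch to M (-4 → 4). Not NE.
(U, C4): Player 1 can switch to M (-1 → 1). Not NE.
(M, C1): Player 1 can switch to D (-4 → -3). Not NE.
(M, C2): Player 1 can switch to U (-4 → 0). Not NE.
(M, C4): Player 1 gets 1, best alternative -1; Player 2 gets 1, best alternative -2. No profitable deviation — NE.
(D, C2): Player 1 gets 1, best alternative 0; Player 2 gets 5, best alternative 2. No profitable deviation — NE.
(The remaining 4 profiles each have a profitable deviation by the same check.)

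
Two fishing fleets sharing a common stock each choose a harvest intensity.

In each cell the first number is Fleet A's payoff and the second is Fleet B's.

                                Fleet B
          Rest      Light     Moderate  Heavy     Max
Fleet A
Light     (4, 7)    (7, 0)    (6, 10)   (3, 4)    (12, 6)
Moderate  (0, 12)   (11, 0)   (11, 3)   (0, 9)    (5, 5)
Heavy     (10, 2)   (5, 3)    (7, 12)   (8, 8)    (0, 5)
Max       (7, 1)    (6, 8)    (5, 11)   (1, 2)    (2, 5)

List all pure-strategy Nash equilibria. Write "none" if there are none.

(Light, Rest): Fleet A can switch to Heavy (4 → 10). Not NE.
(Light, Light): Fleet A can switch to Moderate (7 → 11). Not NE.
(Light, Moderate): Fleet A can switch to Moderate (6 → 11). Not NE.
(Light, Heavy): Fleet A can switch to Heavy (3 → 8). Not NE.
(Light, Max): Fleet B can switch to Rest (6 → 7). Not NE.
(Moderate, Rest): Fleet A can switch to Light (0 → 4). Not NE.
(Moderate, Light): Fleet B can switch to Rest (0 → 12). Not NE.
(Moderate, Moderate): Fleet B can switch to Rest (3 → 12). Not NE.
(Moderate, Heavy): Fleet A can switch to Light (0 → 3). Not NE.
(Moderate, Max): Fleet A can switch to Light (5 → 12). Not NE.
(The remaining 10 profiles each have a profitable deviation by the same check.)

There is no pure-strategy Nash equilibrium.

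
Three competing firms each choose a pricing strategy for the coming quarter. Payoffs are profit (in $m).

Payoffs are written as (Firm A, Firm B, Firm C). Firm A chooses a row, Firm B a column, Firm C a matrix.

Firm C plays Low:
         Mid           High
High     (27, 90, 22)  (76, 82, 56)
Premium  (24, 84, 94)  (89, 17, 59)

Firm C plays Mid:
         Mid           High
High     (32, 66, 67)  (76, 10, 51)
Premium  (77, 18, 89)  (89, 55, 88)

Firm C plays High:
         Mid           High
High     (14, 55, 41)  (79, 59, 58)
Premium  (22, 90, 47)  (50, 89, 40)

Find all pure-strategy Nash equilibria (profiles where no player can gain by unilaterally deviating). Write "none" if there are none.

Firm A against (Mid, Low): payoffs 27, 24 → best response High.
Firm A against (Mid, Mid): payoffs 32, 77 → best response Premium.
Firm A against (Mid, High): payoffs 14, 22 → best response Premium.
Firm A against (High, Low): payoffs 76, 89 → best response Premium.
Firm A against (High, Mid): payoffs 76, 89 → best response Premium.
Firm A against (High, High): payoffs 79, 50 → best response High.
Firm B against (High, Low): payoffs 90, 82 → best response Mid.
Firm B against (High, Mid): payoffs 66, 10 → best response Mid.
Firm B against (High, High): payoffs 55, 59 → best response High.
Firm B against (Premium, Low): payoffs 84, 17 → best response Mid.
Firm B against (Premium, Mid): payoffs 18, 55 → best response High.
Firm B against (Premium, High): payoffs 90, 89 → best response Mid.
Firm C against (High, Mid): payoffs 22, 67, 41 → best response Mid.
Firm C against (High, High): payoffs 56, 51, 58 → best response High.
Firm C against (Premium, Mid): payoffs 94, 89, 47 → best response Low.
Firm C against (Premium, High): payoffs 59, 88, 40 → best response Mid.
Mutual best responses: (High, High, High); (Premium, High, Mid).

The pure Nash equilibria are (High, High, High); (Premium, High, Mid).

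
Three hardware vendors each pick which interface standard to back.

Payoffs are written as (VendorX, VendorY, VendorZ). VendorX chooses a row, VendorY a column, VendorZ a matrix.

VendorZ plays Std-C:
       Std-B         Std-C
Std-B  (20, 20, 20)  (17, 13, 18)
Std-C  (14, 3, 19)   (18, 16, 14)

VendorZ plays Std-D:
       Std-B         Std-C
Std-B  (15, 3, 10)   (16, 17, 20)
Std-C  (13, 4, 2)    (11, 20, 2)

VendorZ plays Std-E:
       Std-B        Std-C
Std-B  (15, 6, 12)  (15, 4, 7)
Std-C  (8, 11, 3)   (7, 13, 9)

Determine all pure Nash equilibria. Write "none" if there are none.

Pure-strategy Nash equilibria: (Std-B, Std-B, Std-C) and (Std-B, Std-C, Std-D) and (Std-C, Std-C, Std-C)

VendorX against (Std-B, Std-C): payoffs 20, 14 → best response Std-B.
VendorX against (Std-B, Std-D): payoffs 15, 13 → best response Std-B.
VendorX against (Std-B, Std-E): payoffs 15, 8 → best response Std-B.
VendorX against (Std-C, Std-C): payoffs 17, 18 → best response Std-C.
VendorX against (Std-C, Std-D): payoffs 16, 11 → best response Std-B.
VendorX against (Std-C, Std-E): payoffs 15, 7 → best response Std-B.
VendorY against (Std-B, Std-C): payoffs 20, 13 → best response Std-B.
VendorY against (Std-B, Std-D): payoffs 3, 17 → best response Std-C.
VendorY against (Std-B, Std-E): payoffs 6, 4 → best response Std-B.
VendorY against (Std-C, Std-C): payoffs 3, 16 → best response Std-C.
VendorY against (Std-C, Std-D): payoffs 4, 20 → best response Std-C.
VendorY against (Std-C, Std-E): payoffs 11, 13 → best response Std-C.
VendorZ against (Std-B, Std-B): payoffs 20, 10, 12 → best response Std-C.
VendorZ against (Std-B, Std-C): payoffs 18, 20, 7 → best response Std-D.
VendorZ against (Std-C, Std-B): payoffs 19, 2, 3 → best response Std-C.
VendorZ against (Std-C, Std-C): payoffs 14, 2, 9 → best response Std-C.
Mutual best responses: (Std-B, Std-B, Std-C); (Std-B, Std-C, Std-D); (Std-C, Std-C, Std-C).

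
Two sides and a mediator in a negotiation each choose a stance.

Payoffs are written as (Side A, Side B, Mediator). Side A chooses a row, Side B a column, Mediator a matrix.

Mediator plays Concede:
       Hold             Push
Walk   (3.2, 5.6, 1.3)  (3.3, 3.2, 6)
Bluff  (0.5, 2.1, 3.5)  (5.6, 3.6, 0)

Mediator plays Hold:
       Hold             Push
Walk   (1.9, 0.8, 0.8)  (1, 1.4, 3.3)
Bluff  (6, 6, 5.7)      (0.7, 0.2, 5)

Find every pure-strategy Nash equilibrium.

Side A against (Hold, Concede): payoffs 3.2, 0.5 → best response Walk.
Side A against (Hold, Hold): payoffs 1.9, 6 → best response Bluff.
Side A against (Push, Concede): payoffs 3.3, 5.6 → best response Bluff.
Side A against (Push, Hold): payoffs 1, 0.7 → best response Walk.
Side B against (Walk, Concede): payoffs 5.6, 3.2 → best response Hold.
Side B against (Walk, Hold): payoffs 0.8, 1.4 → best response Push.
Side B against (Bluff, Concede): payoffs 2.1, 3.6 → best response Push.
Side B against (Bluff, Hold): payoffs 6, 0.2 → best response Hold.
Mediator against (Walk, Hold): payoffs 1.3, 0.8 → best response Concede.
Mediator against (Walk, Push): payoffs 6, 3.3 → best response Concede.
Mediator against (Bluff, Hold): payoffs 3.5, 5.7 → best response Hold.
Mediator against (Bluff, Push): payoffs 0, 5 → best response Hold.
Mutual best responses: (Walk, Hold, Concede); (Bluff, Hold, Hold).

(Walk, Hold, Concede); (Bluff, Hold, Hold)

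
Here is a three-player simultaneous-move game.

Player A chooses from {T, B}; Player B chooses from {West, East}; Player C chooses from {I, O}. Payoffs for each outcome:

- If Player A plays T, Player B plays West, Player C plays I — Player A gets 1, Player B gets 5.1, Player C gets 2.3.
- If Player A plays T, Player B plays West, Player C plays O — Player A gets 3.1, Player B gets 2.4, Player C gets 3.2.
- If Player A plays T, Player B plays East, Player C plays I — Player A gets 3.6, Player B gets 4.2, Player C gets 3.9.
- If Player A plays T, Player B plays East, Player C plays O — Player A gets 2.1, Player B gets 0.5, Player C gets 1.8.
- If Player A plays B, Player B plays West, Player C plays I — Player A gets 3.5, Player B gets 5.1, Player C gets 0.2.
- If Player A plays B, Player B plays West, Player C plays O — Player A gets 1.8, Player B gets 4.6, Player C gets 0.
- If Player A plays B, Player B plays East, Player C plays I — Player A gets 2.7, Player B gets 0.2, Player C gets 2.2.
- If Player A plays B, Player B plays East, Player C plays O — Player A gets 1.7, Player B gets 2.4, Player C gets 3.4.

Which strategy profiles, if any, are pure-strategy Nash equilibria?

Player A against (West, I): payoffs 1, 3.5 → best response B.
Player A against (West, O): payoffs 3.1, 1.8 → best response T.
Player A against (East, I): payoffs 3.6, 2.7 → best response T.
Player A against (East, O): payoffs 2.1, 1.7 → best response T.
Player B against (T, I): payoffs 5.1, 4.2 → best response West.
Player B against (T, O): payoffs 2.4, 0.5 → best response West.
Player B against (B, I): payoffs 5.1, 0.2 → best response West.
Player B against (B, O): payoffs 4.6, 2.4 → best response West.
Player C against (T, West): payoffs 2.3, 3.2 → best response O.
Player C against (T, East): payoffs 3.9, 1.8 → best response I.
Player C against (B, West): payoffs 0.2, 0 → best response I.
Player C against (B, East): payoffs 2.2, 3.4 → best response O.
Mutual best responses: (T, West, O); (B, West, I).

Pure-strategy Nash equilibria: (T, West, O) and (B, West, I)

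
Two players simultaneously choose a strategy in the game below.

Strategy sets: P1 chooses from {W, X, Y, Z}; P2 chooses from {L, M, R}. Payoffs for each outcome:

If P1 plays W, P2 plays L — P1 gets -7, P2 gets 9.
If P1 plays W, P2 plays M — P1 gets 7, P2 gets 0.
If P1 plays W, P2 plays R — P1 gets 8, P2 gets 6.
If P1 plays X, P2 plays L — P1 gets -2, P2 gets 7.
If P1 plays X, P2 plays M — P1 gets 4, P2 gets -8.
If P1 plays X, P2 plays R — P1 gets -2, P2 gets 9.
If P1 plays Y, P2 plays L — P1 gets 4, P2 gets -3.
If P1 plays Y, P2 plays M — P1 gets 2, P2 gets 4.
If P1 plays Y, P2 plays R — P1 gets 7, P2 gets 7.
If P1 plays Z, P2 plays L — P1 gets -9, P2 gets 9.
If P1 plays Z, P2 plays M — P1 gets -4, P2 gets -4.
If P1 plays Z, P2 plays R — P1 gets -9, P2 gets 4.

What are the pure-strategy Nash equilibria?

(W, L): P1 can switch to X (-7 → -2). Not NE.
(W, M): P2 can switch to L (0 → 9). Not NE.
(W, R): P2 can switch to L (6 → 9). Not NE.
(X, L): P1 can switch to Y (-2 → 4). Not NE.
(X, M): P1 can switch to W (4 → 7). Not NE.
(X, R): P1 can switch to W (-2 → 8). Not NE.
(Y, L): P2 can switch to M (-3 → 4). Not NE.
(Y, M): P1 can switch to W (2 → 7). Not NE.
(Y, R): P1 can switch to W (7 → 8). Not NE.
(Z, L): P1 can switch to W (-9 → -7). Not NE.
(The remaining 2 profiles each have a profitable deviation by the same check.)

No pure-strategy Nash equilibrium.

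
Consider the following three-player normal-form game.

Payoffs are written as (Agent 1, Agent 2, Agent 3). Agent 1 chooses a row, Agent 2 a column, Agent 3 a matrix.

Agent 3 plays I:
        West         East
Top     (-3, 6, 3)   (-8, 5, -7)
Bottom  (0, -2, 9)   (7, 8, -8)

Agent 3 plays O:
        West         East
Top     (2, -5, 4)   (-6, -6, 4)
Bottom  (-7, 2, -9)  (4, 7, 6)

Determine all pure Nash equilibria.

(Top, West, I): Agent 1 can switch to Bottom (-3 → 0). Not NE.
(Top, West, O): Agent 1 gets 2, best alternative -7; Agent 2 gets -5, best alternative -6; Agent 3 gets 4, best alternative 3. No profitable deviation — NE.
(Top, East, I): Agent 1 can switch to Bottom (-8 → 7). Not NE.
(Top, East, O): Agent 1 can switch to Bottom (-6 → 4). Not NE.
(Bottom, West, I): Agent 2 can switch to East (-2 → 8). Not NE.
(Bottom, West, O): Agent 1 can switch to Top (-7 → 2). Not NE.
(Bottom, East, I): Agent 3 can switch to O (-8 → 6). Not NE.
(Bottom, East, O): Agent 1 gets 4, best alternative -6; Agent 2 gets 7, best alternative 2; Agent 3 gets 6, best alternative -8. No profitable deviation — NE.

The pure Nash equilibria are (Top, West, O) and (Bottom, East, O).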